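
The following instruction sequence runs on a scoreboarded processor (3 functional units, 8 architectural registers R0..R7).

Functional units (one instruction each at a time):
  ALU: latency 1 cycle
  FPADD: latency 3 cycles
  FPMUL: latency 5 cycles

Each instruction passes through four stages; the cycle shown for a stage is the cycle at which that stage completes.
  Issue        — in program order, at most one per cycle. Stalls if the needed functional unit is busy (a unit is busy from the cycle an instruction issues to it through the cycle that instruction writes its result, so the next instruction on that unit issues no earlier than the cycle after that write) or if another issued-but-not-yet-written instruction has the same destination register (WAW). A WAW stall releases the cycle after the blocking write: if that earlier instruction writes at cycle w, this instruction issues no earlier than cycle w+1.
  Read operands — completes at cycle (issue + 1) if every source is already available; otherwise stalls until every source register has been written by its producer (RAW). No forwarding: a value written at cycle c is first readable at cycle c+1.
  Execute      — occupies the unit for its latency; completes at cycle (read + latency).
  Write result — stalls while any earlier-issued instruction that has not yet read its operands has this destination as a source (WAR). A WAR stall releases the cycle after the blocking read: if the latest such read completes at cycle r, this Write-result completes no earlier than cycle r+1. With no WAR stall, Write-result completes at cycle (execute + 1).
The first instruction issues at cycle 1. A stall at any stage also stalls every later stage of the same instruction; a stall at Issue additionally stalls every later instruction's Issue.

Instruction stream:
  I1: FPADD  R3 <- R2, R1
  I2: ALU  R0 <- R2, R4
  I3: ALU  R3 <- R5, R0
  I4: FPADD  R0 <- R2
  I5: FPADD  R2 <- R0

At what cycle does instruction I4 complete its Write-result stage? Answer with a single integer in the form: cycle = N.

t=1  I1 dispatched to FPADD
t=2  I1 operands ready | I2 dispatched to ALU
t=3  I2 operands ready
t=4  I2 complete
t=5  I1 complete | R0←I2
t=6  R3←I1
t=7  I3 dispatched to ALU
t=8  I3 operands ready | I4 dispatched to FPADD
t=9  I3 complete | I4 operands ready
t=10  R3←I3
t=12  I4 complete
t=13  R0←I4
t=14  I5 dispatched to FPADD
t=15  I5 operands ready
t=18  I5 complete
t=19  R2←I5

cycle = 13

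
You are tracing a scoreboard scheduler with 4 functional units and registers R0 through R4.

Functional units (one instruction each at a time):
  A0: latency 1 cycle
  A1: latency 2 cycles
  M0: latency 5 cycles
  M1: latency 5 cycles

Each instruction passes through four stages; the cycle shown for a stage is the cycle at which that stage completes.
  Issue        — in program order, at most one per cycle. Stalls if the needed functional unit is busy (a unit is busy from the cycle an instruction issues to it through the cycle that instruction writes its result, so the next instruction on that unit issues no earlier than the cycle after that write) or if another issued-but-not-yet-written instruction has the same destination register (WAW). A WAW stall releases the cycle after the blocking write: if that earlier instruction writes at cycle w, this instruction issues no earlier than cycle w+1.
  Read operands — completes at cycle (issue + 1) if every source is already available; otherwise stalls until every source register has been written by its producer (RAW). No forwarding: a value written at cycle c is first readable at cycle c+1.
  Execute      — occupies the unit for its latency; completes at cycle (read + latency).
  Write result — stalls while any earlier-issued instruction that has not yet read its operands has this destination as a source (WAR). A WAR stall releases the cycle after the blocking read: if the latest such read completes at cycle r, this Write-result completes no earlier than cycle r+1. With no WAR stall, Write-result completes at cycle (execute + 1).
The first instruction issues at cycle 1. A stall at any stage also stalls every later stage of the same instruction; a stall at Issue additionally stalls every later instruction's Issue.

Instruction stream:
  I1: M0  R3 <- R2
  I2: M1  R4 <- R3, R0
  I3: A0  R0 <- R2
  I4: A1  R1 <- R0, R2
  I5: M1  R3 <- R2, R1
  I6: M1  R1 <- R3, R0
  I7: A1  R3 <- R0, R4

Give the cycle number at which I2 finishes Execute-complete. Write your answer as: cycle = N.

cycle = 14

[I1] 1/2/7/8
[I2] 2/9/14/15  (RAW R3: wait I1 write@8)
[I3] 3/4/5/10  (WAR R0: wait I2 read@9)
[I4] 4/11/13/14  (RAW R0: wait I3 write@10)
[I5] 16/17/22/23  (struct: M1 busy until I2 writes@15)
[I6] 24/25/30/31  (struct: M1 busy until I5 writes@23)
[I7] 25/26/28/29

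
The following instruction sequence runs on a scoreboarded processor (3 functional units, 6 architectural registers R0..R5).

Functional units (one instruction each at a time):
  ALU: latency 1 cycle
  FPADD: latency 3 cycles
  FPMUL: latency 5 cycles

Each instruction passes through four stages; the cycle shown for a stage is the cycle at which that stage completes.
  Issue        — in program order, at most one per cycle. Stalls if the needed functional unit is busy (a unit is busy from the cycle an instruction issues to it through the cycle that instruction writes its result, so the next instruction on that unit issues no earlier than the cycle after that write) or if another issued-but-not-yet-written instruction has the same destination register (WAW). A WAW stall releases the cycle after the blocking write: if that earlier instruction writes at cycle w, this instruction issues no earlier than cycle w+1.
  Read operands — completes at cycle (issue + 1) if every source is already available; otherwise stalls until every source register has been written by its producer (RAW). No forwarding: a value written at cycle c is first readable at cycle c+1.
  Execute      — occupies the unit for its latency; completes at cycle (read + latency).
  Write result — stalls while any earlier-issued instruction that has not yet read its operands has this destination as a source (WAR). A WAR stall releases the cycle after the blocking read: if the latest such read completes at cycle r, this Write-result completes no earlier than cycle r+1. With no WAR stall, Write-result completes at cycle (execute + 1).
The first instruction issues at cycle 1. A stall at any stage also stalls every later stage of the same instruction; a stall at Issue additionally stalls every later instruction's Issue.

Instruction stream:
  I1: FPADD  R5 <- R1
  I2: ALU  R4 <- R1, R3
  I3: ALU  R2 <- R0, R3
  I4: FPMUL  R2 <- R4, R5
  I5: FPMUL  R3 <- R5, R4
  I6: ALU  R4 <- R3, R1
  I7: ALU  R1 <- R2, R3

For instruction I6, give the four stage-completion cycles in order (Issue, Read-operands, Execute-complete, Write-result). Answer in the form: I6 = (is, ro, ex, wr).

I6 = (19, 26, 27, 28)

[I1] 1/2/5/6
[I2] 2/3/4/5
[I3] 6/7/8/9  (struct: ALU busy until I2 writes@5)
[I4] 10/11/16/17  (WAW R2: wait I3 write@9)
[I5] 18/19/24/25  (struct: FPMUL busy until I4 writes@17)
[I6] 19/26/27/28  (RAW R3: wait I5 write@25)
[I7] 29/30/31/32  (struct: ALU busy until I6 writes@28)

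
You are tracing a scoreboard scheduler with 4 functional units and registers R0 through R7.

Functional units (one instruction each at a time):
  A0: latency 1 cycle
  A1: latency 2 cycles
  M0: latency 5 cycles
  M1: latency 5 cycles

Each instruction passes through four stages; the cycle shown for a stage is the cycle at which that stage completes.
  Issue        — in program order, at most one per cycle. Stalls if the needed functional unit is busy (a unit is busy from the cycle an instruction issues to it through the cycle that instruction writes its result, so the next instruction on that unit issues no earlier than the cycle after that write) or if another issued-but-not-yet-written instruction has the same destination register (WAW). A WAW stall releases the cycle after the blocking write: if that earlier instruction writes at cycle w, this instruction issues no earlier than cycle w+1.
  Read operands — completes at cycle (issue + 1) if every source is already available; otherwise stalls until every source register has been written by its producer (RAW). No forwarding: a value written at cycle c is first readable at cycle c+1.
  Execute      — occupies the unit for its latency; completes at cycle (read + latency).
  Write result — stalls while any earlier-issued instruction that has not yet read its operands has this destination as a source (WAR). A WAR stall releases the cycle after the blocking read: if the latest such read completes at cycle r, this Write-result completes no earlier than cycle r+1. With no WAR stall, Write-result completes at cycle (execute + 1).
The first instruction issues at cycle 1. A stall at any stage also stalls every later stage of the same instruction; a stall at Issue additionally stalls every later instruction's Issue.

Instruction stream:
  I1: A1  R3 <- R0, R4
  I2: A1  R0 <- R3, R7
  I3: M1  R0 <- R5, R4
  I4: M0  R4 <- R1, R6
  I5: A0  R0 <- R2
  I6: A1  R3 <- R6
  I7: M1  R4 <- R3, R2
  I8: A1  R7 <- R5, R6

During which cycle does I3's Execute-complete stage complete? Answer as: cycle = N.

cycle = 17

[1] issue I1 (A1)
[2] I1 read-ops
[4] I1 finished on A1
[5] I1→R3
[6] issue I2 (A1)
[7] I2 read-ops
[9] I2 finished on A1
[10] I2→R0
[11] issue I3 (M1)
[12] I3 read-ops, issue I4 (M0)
[13] I4 read-ops
[17] I3 finished on M1
[18] I3→R0, I4 finished on M0
[19] I4→R4, issue I5 (A0)
[20] I5 read-ops, issue I6 (A1)
[21] I5 finished on A0, I6 read-ops, issue I7 (M1)
[22] I5→R0
[23] I6 finished on A1
[24] I6→R3
[25] I7 read-ops, issue I8 (A1)
[26] I8 read-ops
[28] I8 finished on A1
[29] I8→R7
[30] I7 finished on M1
[31] I7→R4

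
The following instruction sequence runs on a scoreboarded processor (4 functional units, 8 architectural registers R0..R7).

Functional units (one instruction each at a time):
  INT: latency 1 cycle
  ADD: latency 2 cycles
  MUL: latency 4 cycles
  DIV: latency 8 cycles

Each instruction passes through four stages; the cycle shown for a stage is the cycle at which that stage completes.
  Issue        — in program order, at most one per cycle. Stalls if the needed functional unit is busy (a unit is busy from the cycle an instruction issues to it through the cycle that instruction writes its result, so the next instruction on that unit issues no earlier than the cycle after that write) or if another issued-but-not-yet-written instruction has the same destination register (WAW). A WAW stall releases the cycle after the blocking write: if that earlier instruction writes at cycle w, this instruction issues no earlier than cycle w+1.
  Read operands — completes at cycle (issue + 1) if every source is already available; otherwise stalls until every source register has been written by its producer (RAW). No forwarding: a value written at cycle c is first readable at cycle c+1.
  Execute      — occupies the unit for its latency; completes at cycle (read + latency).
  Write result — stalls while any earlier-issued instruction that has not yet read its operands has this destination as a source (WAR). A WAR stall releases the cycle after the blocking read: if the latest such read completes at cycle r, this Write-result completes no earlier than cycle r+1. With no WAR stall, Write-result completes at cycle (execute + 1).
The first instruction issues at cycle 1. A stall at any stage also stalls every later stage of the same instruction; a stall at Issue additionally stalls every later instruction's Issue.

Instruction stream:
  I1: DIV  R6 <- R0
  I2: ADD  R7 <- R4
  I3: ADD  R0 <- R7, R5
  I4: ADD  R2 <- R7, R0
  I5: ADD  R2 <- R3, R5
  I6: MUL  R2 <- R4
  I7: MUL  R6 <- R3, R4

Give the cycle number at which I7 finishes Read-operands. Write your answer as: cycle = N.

cycle = 30

I1  is:1  ro:2  ex:10  wr:11
I2  is:2  ro:3  ex:5  wr:6
I3  is:7  ro:8  ex:10  wr:11  — struct: ADD busy until I2 writes@6
I4  is:12  ro:13  ex:15  wr:16  — struct: ADD busy until I3 writes@11
I5  is:17  ro:18  ex:20  wr:21  — struct: ADD busy until I4 writes@16
I6  is:22  ro:23  ex:27  wr:28  — WAW R2: wait I5 write@21
I7  is:29  ro:30  ex:34  wr:35  — struct: MUL busy until I6 writes@28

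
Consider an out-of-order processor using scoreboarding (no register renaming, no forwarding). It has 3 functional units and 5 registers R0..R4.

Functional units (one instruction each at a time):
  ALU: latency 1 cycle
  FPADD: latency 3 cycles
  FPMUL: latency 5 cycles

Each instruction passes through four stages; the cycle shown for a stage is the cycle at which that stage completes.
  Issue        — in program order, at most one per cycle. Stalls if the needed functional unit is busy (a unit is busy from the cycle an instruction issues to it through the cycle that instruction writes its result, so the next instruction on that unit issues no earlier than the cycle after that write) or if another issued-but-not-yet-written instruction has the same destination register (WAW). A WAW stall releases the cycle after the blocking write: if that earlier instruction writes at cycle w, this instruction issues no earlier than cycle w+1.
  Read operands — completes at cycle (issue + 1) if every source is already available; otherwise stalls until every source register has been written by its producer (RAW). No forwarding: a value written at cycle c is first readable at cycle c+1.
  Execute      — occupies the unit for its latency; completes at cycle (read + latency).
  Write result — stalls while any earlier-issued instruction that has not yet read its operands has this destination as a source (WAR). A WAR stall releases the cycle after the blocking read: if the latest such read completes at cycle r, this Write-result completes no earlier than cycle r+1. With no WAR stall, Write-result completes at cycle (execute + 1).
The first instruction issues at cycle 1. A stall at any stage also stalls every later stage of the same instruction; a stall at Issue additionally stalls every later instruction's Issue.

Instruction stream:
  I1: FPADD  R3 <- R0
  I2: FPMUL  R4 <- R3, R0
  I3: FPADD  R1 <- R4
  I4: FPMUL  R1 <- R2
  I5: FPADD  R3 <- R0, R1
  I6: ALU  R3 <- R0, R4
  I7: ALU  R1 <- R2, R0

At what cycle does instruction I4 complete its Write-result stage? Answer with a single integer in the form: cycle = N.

t=1  I1 issues→FPADD
t=2  I1 reads · I2 issues→FPMUL
t=5  I1 exec-done
t=6  I1 writes R3
t=7  I2 reads · I3 issues→FPADD
t=12  I2 exec-done
t=13  I2 writes R4
t=14  I3 reads
t=17  I3 exec-done
t=18  I3 writes R1
t=19  I4 issues→FPMUL
t=20  I4 reads · I5 issues→FPADD
t=25  I4 exec-done
t=26  I4 writes R1
t=27  I5 reads
t=30  I5 exec-done
t=31  I5 writes R3
t=32  I6 issues→ALU
t=33  I6 reads
t=34  I6 exec-done
t=35  I6 writes R3
t=36  I7 issues→ALU
t=37  I7 reads
t=38  I7 exec-done
t=39  I7 writes R1

cycle = 26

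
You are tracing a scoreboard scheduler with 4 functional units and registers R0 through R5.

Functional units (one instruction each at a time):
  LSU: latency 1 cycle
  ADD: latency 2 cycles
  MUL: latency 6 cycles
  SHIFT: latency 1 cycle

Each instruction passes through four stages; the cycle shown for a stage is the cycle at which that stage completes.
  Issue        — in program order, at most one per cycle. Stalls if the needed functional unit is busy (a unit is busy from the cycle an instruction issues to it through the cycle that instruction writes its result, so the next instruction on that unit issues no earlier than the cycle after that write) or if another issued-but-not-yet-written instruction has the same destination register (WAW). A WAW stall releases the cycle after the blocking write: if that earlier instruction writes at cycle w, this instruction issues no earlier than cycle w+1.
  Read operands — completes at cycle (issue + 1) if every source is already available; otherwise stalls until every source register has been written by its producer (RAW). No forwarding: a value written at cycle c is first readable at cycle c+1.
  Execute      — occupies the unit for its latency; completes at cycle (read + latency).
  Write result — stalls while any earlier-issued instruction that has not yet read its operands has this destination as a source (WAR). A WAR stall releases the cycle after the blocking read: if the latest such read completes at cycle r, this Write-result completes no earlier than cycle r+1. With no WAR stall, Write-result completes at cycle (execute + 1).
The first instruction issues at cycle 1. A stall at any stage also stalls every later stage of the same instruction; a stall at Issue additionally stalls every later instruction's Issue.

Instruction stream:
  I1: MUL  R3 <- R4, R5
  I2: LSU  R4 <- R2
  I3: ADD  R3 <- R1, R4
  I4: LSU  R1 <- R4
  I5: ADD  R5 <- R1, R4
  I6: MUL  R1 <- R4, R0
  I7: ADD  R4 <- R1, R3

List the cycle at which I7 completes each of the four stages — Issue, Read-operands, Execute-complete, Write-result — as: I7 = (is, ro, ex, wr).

I7 = (20, 25, 27, 28)

c1: I1→MUL
c2: I1 RO · I2→LSU
c3: I2 RO
c4: I2 EX
c5: I2 WR R4
c8: I1 EX
c9: I1 WR R3
c10: I3→ADD
c11: I3 RO · I4→LSU
c12: I4 RO
c13: I3 EX · I4 EX
c14: I3 WR R3 · I4 WR R1
c15: I5→ADD
c16: I5 RO · I6→MUL
c17: I6 RO
c18: I5 EX
c19: I5 WR R5
c20: I7→ADD
c23: I6 EX
c24: I6 WR R1
c25: I7 RO
c27: I7 EX
c28: I7 WR R4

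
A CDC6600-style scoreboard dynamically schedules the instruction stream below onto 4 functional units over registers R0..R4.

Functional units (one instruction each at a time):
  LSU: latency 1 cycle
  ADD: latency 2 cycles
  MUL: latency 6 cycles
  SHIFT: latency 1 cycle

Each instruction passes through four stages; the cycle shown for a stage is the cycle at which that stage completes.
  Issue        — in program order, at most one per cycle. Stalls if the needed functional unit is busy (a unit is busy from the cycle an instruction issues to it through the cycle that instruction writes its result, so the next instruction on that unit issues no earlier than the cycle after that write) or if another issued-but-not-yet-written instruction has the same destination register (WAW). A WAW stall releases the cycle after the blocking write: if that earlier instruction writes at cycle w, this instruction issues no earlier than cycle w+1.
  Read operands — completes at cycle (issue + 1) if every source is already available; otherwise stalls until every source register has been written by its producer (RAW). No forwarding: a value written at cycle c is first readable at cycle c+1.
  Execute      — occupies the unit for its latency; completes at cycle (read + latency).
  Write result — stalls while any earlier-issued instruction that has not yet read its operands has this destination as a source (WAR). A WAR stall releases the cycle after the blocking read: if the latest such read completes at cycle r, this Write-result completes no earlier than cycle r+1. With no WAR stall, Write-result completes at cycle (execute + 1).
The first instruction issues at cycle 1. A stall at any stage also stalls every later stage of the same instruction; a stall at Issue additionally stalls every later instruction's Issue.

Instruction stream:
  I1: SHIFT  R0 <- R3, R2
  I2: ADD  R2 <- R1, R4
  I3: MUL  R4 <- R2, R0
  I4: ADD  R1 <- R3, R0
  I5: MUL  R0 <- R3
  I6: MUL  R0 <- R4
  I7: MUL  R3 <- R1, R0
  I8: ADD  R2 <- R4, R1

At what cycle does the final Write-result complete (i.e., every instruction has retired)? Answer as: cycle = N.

cycle 1: I1 dispatched to SHIFT
cycle 2: I1 operands ready · I2 dispatched to ADD
cycle 3: I1 complete · I2 operands ready · I3 dispatched to MUL
cycle 4: R0←I1
cycle 5: I2 complete
cycle 6: R2←I2
cycle 7: I3 operands ready · I4 dispatched to ADD
cycle 8: I4 operands ready
cycle 10: I4 complete
cycle 11: R1←I4
cycle 13: I3 complete
cycle 14: R4←I3
cycle 15: I5 dispatched to MUL
cycle 16: I5 operands ready
cycle 22: I5 complete
cycle 23: R0←I5
cycle 24: I6 dispatched to MUL
cycle 25: I6 operands ready
cycle 31: I6 complete
cycle 32: R0←I6
cycle 33: I7 dispatched to MUL
cycle 34: I7 operands ready · I8 dispatched to ADD
cycle 35: I8 operands ready
cycle 37: I8 complete
cycle 38: R2←I8
cycle 40: I7 complete
cycle 41: R3←I7

cycle = 41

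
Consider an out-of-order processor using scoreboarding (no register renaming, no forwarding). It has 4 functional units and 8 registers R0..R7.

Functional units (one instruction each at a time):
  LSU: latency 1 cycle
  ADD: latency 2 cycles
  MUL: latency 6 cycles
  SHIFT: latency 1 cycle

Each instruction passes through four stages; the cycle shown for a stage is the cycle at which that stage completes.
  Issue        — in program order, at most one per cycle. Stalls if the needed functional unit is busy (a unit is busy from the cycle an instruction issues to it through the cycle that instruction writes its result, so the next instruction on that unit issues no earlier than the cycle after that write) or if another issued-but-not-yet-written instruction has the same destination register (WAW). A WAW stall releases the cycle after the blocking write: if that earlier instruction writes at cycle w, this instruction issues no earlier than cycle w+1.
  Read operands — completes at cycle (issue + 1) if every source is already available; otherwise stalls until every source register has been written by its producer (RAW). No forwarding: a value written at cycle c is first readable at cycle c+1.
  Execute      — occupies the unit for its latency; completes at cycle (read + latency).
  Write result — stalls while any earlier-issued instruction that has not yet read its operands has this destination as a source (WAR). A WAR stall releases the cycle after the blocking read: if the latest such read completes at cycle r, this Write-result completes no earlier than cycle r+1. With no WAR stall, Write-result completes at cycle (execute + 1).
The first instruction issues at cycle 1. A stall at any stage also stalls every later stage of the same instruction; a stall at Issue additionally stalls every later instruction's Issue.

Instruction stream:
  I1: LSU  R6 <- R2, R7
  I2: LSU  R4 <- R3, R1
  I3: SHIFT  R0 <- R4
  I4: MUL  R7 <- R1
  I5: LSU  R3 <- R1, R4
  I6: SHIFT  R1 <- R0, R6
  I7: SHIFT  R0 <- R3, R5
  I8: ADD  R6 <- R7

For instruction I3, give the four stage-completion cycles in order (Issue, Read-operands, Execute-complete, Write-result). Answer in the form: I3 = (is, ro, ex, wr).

I3 = (6, 9, 10, 11)

cycle 1: I1 dispatched to LSU
cycle 2: I1 operands ready
cycle 3: I1 complete
cycle 4: R6←I1
cycle 5: I2 dispatched to LSU
cycle 6: I2 operands ready | I3 dispatched to SHIFT
cycle 7: I2 complete | I4 dispatched to MUL
cycle 8: R4←I2 | I4 operands ready
cycle 9: I3 operands ready | I5 dispatched to LSU
cycle 10: I3 complete | I5 operands ready
cycle 11: R0←I3 | I5 complete
cycle 12: R3←I5 | I6 dispatched to SHIFT
cycle 13: I6 operands ready
cycle 14: I4 complete | I6 complete
cycle 15: R7←I4 | R1←I6
cycle 16: I7 dispatched to SHIFT
cycle 17: I7 operands ready | I8 dispatched to ADD
cycle 18: I7 complete | I8 operands ready
cycle 19: R0←I7
cycle 20: I8 complete
cycle 21: R6←I8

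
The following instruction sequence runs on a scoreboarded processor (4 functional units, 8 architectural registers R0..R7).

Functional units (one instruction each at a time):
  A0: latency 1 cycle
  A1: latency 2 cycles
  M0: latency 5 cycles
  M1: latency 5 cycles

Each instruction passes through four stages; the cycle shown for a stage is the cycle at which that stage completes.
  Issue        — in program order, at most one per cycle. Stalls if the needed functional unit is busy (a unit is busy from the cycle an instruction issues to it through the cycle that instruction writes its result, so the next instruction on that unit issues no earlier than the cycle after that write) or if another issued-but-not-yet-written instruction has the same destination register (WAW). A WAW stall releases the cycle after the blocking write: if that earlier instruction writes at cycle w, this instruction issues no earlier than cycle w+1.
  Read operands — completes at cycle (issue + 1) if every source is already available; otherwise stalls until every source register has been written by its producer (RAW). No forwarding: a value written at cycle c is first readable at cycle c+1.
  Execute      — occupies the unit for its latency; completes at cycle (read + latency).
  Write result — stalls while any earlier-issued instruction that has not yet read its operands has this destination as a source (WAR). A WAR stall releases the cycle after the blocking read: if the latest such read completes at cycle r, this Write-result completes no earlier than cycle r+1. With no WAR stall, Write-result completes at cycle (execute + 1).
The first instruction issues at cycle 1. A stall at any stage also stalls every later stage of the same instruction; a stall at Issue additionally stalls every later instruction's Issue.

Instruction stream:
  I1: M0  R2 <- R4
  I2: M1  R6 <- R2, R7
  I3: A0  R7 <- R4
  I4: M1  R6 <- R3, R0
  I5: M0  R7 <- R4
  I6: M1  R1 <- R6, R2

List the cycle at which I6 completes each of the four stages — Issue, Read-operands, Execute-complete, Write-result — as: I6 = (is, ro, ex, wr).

I6 = (24, 25, 30, 31)

I1 -> (1, 2, 7, 8)
I2 -> (2, 9, 14, 15)  // RAW R2: wait I1 write@8
I3 -> (3, 4, 5, 10)  // WAR R7: wait I2 read@9
I4 -> (16, 17, 22, 23)  // struct: M1 busy until I2 writes@15
I5 -> (17, 18, 23, 24)
I6 -> (24, 25, 30, 31)  // struct: M1 busy until I4 writes@23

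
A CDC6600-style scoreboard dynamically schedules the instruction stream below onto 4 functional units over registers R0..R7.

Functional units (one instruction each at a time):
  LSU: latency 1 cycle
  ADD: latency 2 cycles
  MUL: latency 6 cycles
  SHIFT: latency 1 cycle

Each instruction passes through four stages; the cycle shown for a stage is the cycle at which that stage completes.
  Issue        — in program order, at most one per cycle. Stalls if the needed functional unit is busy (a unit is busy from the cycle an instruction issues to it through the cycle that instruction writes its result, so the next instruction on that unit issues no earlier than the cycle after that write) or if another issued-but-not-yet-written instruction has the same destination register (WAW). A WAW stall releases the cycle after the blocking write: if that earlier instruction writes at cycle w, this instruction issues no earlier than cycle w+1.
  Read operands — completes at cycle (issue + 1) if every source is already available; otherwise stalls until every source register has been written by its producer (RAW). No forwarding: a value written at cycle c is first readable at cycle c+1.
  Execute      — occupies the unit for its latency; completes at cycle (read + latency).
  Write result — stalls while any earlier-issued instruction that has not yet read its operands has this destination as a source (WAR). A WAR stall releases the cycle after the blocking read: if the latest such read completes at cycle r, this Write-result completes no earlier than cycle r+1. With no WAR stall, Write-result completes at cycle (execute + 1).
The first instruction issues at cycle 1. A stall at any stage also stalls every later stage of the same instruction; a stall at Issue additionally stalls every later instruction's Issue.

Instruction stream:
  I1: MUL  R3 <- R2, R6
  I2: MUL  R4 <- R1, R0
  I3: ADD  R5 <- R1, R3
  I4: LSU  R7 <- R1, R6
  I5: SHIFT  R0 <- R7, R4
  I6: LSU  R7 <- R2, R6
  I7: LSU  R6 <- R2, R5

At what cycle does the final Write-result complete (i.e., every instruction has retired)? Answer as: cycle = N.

  I1 | 1 | 2 | 8 | 9
  I2 | 10 | 11 | 17 | 18   struct: MUL busy until I1 writes@9
  I3 | 11 | 12 | 14 | 15
  I4 | 12 | 13 | 14 | 15
  I5 | 13 | 19 | 20 | 21   RAW R4: wait I2 write@18
  I6 | 16 | 17 | 18 | 20   struct: LSU busy until I4 writes@15 · WAR R7: wait I5 read@19
  I7 | 21 | 22 | 23 | 24   struct: LSU busy until I6 writes@20

cycle = 24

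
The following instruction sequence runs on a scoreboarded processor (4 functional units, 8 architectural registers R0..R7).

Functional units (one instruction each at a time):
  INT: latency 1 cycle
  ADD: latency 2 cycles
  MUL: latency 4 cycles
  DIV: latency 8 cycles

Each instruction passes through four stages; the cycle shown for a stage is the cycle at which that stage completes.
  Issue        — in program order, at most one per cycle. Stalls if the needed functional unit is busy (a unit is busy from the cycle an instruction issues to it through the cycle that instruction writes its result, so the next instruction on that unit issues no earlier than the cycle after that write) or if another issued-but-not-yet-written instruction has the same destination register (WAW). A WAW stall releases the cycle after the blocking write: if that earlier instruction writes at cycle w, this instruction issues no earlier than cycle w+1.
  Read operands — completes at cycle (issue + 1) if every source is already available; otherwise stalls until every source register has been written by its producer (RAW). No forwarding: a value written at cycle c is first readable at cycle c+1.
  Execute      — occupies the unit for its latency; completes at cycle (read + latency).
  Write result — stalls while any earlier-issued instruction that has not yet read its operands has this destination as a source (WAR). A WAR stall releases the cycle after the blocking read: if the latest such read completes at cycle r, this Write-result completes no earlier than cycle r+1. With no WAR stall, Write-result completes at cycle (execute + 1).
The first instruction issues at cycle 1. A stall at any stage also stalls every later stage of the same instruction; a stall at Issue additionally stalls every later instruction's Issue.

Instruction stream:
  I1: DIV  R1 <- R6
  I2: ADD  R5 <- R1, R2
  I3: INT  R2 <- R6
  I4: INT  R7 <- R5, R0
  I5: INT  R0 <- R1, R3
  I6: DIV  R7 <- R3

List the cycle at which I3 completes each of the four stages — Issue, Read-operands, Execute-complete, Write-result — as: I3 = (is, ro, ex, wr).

I3 = (3, 4, 5, 13)

[I1] 1/2/10/11
[I2] 2/12/14/15  (RAW R1: wait I1 write@11)
[I3] 3/4/5/13  (WAR R2: wait I2 read@12)
[I4] 14/16/17/18  (struct: INT busy until I3 writes@13; RAW R5: wait I2 write@15)
[I5] 19/20/21/22  (struct: INT busy until I4 writes@18)
[I6] 20/21/29/30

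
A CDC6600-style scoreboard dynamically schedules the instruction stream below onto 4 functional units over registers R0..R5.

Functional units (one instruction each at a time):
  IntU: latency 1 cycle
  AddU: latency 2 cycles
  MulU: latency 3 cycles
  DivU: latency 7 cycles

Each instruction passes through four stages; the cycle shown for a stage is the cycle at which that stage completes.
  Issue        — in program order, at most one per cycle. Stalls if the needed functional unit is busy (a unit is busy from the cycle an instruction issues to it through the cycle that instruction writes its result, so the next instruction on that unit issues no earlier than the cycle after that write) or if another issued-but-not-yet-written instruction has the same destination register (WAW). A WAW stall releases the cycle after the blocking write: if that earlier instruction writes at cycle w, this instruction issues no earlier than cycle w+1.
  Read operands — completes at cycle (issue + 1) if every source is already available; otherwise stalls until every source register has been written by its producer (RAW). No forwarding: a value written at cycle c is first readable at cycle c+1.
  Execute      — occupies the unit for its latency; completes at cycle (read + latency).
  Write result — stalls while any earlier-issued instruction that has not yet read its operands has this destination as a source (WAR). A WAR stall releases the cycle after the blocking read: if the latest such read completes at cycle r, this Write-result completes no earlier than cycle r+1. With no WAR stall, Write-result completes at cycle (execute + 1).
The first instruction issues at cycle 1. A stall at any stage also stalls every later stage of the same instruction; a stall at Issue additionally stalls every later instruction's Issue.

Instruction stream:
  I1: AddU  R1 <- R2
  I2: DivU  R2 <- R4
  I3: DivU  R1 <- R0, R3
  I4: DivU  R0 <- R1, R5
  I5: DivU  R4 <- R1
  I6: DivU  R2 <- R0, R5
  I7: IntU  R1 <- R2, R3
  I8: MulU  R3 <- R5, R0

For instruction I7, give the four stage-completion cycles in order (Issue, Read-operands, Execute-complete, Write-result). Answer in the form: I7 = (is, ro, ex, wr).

I7 = (43, 52, 53, 54)

[I1] 1/2/4/5
[I2] 2/3/10/11
[I3] 12/13/20/21  (struct: DivU busy until I2 writes@11)
[I4] 22/23/30/31  (struct: DivU busy until I3 writes@21)
[I5] 32/33/40/41  (struct: DivU busy until I4 writes@31)
[I6] 42/43/50/51  (struct: DivU busy until I5 writes@41)
[I7] 43/52/53/54  (RAW R2: wait I6 write@51)
[I8] 44/45/48/53  (WAR R3: wait I7 read@52)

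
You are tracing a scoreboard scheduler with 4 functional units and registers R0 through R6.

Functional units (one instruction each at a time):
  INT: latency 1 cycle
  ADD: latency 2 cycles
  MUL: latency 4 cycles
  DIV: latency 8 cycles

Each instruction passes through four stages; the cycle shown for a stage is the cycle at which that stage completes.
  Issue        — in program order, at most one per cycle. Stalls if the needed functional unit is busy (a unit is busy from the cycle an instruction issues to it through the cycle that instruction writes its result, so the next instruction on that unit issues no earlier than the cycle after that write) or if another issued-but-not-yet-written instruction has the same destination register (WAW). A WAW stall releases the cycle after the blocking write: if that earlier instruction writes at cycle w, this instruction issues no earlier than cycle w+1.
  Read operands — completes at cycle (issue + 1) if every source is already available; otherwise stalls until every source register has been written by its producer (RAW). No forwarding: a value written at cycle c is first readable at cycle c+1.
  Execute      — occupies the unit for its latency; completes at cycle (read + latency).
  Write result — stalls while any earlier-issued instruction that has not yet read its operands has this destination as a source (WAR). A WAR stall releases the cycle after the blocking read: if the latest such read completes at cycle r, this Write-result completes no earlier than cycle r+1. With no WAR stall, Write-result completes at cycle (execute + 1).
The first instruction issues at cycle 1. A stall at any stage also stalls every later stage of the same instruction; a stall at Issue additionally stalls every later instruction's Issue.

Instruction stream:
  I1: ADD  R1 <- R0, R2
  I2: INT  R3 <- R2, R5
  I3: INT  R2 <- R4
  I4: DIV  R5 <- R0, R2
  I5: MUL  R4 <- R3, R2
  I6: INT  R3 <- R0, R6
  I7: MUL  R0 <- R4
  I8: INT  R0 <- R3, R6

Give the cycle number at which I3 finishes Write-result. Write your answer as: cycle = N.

cycle = 9

c1: I1→ADD
c2: I1 RO · I2→INT
c3: I2 RO
c4: I1 EX · I2 EX
c5: I1 WR R1 · I2 WR R3
c6: I3→INT
c7: I3 RO · I4→DIV
c8: I3 EX · I5→MUL
c9: I3 WR R2
c10: I4 RO · I5 RO · I6→INT
c11: I6 RO
c12: I6 EX
c13: I6 WR R3
c14: I5 EX
c15: I5 WR R4
c16: I7→MUL
c17: I7 RO
c18: I4 EX
c19: I4 WR R5
c21: I7 EX
c22: I7 WR R0
c23: I8→INT
c24: I8 RO
c25: I8 EX
c26: I8 WR R0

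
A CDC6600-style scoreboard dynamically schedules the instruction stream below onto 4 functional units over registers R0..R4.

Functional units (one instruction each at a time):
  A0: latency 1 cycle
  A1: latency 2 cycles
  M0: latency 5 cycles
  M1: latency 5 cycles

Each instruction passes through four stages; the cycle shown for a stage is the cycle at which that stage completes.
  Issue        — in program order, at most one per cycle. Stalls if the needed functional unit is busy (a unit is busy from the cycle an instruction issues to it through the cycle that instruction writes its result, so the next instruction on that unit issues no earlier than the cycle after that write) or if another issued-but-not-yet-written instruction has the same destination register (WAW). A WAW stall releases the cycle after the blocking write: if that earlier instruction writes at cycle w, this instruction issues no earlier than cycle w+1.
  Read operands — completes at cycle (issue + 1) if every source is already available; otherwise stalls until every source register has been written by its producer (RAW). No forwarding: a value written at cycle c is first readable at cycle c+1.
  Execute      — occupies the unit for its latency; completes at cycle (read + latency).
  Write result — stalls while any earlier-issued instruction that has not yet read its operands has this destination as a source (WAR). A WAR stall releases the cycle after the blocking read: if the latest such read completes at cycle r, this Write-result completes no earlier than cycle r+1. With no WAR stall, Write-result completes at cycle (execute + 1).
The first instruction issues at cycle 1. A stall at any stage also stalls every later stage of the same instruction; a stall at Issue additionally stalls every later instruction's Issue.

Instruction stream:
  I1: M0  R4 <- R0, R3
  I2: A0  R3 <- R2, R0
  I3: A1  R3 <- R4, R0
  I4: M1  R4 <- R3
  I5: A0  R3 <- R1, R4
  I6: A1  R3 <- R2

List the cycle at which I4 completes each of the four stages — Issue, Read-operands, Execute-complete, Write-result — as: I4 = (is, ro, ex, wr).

I1  is:1  ro:2  ex:7  wr:8
I2  is:2  ro:3  ex:4  wr:5
I3  is:6  ro:9  ex:11  wr:12  — WAW R3: wait I2 write@5, RAW R4: wait I1 write@8
I4  is:9  ro:13  ex:18  wr:19  — WAW R4: wait I1 write@8, RAW R3: wait I3 write@12
I5  is:13  ro:20  ex:21  wr:22  — WAW R3: wait I3 write@12, RAW R4: wait I4 write@19
I6  is:23  ro:24  ex:26  wr:27  — WAW R3: wait I5 write@22

I4 = (9, 13, 18, 19)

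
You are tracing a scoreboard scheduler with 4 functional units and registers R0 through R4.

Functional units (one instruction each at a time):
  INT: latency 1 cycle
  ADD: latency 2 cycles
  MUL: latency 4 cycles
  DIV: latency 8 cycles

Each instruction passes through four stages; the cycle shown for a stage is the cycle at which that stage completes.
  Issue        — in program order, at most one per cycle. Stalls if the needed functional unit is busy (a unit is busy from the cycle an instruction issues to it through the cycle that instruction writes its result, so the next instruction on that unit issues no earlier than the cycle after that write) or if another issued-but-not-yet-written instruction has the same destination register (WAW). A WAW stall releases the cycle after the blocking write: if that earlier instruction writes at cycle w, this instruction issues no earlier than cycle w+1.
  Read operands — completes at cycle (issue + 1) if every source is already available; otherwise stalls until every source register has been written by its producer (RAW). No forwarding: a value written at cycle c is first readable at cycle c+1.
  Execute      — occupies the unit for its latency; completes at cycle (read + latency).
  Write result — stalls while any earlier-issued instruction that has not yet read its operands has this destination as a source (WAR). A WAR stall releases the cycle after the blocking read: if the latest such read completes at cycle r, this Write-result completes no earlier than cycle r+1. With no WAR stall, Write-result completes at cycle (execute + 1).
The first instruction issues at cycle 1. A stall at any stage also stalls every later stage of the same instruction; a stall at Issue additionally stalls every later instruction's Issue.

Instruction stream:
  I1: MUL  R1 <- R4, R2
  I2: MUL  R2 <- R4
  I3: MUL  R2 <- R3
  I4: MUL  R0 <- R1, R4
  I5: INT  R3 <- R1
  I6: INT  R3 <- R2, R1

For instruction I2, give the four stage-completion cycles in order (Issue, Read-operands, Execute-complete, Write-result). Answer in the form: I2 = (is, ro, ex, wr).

  I1 | 1 | 2 | 6 | 7
  I2 | 8 | 9 | 13 | 14   struct: MUL busy until I1 writes@7
  I3 | 15 | 16 | 20 | 21   struct: MUL busy until I2 writes@14
  I4 | 22 | 23 | 27 | 28   struct: MUL busy until I3 writes@21
  I5 | 23 | 24 | 25 | 26
  I6 | 27 | 28 | 29 | 30   struct: INT busy until I5 writes@26

I2 = (8, 9, 13, 14)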